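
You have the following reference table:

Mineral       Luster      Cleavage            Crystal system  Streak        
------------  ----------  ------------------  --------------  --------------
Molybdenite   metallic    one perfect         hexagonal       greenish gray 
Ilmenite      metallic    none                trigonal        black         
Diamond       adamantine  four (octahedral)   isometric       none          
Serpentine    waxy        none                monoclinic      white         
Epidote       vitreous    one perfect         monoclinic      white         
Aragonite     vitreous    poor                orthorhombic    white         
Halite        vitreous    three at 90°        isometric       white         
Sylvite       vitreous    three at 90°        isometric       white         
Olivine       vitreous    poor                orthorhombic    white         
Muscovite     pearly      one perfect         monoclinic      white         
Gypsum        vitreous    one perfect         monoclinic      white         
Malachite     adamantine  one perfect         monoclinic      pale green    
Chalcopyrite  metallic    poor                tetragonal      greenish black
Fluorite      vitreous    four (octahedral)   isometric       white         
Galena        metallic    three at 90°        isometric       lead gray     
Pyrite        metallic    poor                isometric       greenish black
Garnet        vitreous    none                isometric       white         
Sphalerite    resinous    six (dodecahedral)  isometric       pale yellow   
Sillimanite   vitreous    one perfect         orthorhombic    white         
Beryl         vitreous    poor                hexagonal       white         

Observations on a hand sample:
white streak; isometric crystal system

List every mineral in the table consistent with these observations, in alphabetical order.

Fluorite, Garnet, Halite, Sylvite

White streak: narrows the field to Serpentine, Epidote, Aragonite, Halite, Sylvite, Olivine, Muscovite, Gypsum, Fluorite, Garnet, Sillimanite, Beryl.
Isometric crystal system: narrows the field to Halite, Sylvite, Fluorite, Garnet.
The minerals that satisfy all observations are Fluorite, Garnet, Halite, Sylvite.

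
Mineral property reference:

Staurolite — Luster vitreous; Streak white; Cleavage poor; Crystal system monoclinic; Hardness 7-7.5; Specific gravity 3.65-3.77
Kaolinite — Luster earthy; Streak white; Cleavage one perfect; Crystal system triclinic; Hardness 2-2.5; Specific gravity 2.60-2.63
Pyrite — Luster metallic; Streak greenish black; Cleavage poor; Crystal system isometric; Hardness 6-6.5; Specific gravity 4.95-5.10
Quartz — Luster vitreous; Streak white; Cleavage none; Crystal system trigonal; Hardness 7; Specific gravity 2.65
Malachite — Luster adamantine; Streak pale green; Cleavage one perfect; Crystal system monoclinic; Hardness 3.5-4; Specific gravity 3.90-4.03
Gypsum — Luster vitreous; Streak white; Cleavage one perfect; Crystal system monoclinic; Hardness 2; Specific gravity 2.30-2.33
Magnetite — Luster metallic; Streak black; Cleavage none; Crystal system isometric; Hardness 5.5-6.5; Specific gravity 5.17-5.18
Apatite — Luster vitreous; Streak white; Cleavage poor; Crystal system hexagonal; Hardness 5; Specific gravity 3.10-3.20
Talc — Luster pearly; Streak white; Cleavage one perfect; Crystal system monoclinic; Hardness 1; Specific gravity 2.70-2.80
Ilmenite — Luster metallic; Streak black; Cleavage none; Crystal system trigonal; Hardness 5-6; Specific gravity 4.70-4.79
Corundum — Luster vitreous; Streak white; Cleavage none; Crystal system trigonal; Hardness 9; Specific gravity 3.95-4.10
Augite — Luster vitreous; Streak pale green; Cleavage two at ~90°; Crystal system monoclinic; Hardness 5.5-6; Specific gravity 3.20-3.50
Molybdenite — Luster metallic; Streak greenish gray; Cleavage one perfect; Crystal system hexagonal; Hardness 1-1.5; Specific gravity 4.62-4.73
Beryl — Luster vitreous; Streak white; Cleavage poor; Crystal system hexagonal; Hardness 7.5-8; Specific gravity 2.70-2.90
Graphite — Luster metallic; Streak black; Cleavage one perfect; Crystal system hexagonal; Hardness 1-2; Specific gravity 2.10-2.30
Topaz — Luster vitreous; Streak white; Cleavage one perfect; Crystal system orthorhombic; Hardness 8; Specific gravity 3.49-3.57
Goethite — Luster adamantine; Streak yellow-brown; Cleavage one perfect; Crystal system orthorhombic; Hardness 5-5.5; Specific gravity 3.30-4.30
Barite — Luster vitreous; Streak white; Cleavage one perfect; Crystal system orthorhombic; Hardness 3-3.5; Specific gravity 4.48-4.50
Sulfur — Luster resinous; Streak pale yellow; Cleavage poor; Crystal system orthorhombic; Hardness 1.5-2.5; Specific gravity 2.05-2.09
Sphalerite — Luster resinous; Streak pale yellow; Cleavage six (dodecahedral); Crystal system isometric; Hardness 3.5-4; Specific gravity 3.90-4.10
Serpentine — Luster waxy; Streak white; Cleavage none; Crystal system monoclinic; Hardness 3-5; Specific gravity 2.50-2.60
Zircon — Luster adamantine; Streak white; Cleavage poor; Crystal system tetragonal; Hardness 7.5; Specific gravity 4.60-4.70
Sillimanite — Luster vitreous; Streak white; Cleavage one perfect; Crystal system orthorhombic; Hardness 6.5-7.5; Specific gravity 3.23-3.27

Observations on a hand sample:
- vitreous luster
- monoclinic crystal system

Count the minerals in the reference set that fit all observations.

3

Vitreous luster: leaves Staurolite, Quartz, Gypsum, Apatite, Corundum, Augite, Beryl, Topaz, Barite, Sillimanite.
Monoclinic crystal system: leaves Staurolite, Gypsum, Augite.
The minerals that satisfy all observations are Augite, Gypsum, Staurolite.
That is 3 minerals.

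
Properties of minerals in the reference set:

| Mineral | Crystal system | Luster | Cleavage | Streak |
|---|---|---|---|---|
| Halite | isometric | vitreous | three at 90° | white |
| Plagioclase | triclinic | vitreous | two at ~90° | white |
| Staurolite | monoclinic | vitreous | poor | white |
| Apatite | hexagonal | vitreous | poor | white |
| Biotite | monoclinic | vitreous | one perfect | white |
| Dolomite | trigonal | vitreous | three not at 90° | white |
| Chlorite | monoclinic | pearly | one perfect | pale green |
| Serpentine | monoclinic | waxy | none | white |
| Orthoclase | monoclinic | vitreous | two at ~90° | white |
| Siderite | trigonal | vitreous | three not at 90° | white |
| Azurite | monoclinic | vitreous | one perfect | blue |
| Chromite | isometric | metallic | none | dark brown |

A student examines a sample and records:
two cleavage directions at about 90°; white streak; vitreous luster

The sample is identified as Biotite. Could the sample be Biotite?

No

Two cleavage directions at about 90° — Biotite has cleavage one perfect; which does not match.
White streak — fits Biotite (white streak).
Vitreous luster — fits Biotite (vitreous luster).
Cleavage alone is enough to reject Biotite.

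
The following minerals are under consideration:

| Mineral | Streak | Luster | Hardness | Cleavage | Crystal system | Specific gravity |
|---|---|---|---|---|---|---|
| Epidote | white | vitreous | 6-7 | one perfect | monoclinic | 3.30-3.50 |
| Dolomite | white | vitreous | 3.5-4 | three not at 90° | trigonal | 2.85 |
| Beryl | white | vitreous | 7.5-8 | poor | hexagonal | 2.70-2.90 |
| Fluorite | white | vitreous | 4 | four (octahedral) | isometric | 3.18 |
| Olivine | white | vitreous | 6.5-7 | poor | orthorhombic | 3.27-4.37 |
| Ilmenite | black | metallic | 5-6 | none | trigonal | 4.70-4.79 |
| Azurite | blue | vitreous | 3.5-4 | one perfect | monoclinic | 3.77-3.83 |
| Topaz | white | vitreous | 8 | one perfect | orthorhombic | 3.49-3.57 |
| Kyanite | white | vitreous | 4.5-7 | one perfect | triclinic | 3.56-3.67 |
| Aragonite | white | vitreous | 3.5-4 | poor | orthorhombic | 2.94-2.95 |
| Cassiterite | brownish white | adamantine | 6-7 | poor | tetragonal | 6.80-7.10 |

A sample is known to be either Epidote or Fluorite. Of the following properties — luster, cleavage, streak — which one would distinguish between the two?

Luster: both vitreous — no difference.
Cleavage: Epidote one perfect, Fluorite four (octahedral) — different.
Streak: both white — no difference.
Only cleavage differs between Epidote and Fluorite among the listed tests.

cleavage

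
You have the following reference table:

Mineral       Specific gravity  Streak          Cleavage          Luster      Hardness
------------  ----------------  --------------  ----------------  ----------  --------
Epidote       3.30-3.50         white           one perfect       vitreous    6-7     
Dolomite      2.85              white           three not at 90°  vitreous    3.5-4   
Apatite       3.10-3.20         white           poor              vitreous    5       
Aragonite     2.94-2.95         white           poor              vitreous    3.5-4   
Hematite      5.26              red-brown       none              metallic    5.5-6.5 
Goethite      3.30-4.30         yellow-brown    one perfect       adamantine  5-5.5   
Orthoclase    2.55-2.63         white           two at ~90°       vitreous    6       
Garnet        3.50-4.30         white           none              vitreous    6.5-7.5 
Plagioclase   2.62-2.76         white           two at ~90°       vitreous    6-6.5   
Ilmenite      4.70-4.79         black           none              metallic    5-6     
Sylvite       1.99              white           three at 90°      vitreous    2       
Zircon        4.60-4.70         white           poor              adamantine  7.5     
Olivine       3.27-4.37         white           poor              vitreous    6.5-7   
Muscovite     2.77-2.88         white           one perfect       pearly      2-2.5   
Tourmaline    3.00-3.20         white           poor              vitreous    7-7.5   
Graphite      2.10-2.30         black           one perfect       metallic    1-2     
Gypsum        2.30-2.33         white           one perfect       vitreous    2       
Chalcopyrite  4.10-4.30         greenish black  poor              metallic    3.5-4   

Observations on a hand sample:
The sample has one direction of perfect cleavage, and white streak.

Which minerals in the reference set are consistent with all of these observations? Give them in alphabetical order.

One direction of perfect cleavage — narrows the field to Epidote, Goethite, Muscovite, Graphite, Gypsum.
White streak eliminates Goethite, Graphite.
The minerals that satisfy all observations are Epidote, Gypsum, Muscovite.

Epidote, Gypsum, Muscovite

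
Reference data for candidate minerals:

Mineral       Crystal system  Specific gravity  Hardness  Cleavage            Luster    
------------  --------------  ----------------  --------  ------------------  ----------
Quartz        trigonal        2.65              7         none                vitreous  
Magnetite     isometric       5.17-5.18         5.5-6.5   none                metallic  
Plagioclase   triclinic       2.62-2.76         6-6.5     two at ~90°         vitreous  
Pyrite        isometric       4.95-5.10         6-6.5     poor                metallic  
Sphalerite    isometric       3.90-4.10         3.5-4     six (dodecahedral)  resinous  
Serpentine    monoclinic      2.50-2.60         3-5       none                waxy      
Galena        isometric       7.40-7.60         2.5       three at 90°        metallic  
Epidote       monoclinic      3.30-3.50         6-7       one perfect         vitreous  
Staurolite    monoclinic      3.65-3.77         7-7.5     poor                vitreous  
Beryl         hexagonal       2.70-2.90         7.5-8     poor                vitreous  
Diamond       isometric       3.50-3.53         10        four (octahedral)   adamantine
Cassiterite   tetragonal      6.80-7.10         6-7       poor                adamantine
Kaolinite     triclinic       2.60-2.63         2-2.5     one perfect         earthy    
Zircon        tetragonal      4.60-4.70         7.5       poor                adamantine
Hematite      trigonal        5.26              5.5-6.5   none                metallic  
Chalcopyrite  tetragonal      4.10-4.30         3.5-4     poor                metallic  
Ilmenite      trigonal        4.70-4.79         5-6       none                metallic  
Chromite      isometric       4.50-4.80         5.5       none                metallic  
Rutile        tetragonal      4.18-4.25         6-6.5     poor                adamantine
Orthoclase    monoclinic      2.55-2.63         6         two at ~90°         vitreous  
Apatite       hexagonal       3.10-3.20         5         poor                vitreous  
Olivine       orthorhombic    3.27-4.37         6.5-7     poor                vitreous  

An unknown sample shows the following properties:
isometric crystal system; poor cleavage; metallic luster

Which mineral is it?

Pyrite

Isometric crystal system — narrows the field to Magnetite, Pyrite, Sphalerite, Galena, Diamond, Chromite.
Poor cleavage — Pyrite remains.
Metallic luster — every remaining candidate is consistent.
Only Pyrite satisfies all observations.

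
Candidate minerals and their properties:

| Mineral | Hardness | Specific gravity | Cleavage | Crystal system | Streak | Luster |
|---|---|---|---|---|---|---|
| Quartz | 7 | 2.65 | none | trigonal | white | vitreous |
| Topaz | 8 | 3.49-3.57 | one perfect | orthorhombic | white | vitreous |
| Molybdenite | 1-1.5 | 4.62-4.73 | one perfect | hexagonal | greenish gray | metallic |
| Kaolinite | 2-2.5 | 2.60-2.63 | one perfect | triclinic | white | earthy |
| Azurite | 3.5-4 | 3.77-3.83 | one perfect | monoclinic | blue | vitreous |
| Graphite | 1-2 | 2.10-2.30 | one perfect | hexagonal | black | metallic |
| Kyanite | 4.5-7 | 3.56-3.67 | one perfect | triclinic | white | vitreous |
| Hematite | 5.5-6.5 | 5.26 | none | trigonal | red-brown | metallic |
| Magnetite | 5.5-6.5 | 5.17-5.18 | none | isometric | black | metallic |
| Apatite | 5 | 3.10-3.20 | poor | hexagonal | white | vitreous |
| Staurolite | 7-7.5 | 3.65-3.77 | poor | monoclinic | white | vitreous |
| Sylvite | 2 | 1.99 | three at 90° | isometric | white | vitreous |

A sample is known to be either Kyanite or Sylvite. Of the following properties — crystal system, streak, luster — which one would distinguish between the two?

crystal system

Crystal system: Kyanite triclinic, Sylvite isometric — different.
Streak: both white — identical.
Luster: both vitreous — identical.
Only crystal system differs between Kyanite and Sylvite among the listed tests.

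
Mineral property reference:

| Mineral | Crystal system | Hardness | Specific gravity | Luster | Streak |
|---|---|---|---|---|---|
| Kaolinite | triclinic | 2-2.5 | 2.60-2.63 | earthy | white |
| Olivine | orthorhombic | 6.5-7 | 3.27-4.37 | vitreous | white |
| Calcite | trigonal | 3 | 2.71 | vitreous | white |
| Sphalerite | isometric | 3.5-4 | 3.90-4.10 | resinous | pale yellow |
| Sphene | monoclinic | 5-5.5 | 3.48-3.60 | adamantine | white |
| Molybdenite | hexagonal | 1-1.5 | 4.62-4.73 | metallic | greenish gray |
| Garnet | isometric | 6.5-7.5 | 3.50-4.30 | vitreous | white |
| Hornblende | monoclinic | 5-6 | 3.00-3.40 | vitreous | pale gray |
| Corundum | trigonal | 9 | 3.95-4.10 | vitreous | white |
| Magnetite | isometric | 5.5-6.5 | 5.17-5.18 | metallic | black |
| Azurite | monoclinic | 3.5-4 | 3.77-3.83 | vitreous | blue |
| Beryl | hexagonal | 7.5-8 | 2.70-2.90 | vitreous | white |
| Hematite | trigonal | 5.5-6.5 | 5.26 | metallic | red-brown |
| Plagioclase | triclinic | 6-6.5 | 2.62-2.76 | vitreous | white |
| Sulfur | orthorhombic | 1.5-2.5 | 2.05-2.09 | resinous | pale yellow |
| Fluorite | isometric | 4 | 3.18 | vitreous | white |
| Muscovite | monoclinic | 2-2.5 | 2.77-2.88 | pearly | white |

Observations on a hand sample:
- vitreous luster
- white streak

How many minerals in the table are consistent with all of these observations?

7

Vitreous luster: Olivine, Calcite, Garnet, Hornblende, Corundum, Azurite, Beryl, Plagioclase, Fluorite remain.
White streak eliminates Hornblende, Azurite.
The minerals that satisfy all observations are Beryl, Calcite, Corundum, Fluorite, Garnet, Olivine, Plagioclase.
That is 7 minerals.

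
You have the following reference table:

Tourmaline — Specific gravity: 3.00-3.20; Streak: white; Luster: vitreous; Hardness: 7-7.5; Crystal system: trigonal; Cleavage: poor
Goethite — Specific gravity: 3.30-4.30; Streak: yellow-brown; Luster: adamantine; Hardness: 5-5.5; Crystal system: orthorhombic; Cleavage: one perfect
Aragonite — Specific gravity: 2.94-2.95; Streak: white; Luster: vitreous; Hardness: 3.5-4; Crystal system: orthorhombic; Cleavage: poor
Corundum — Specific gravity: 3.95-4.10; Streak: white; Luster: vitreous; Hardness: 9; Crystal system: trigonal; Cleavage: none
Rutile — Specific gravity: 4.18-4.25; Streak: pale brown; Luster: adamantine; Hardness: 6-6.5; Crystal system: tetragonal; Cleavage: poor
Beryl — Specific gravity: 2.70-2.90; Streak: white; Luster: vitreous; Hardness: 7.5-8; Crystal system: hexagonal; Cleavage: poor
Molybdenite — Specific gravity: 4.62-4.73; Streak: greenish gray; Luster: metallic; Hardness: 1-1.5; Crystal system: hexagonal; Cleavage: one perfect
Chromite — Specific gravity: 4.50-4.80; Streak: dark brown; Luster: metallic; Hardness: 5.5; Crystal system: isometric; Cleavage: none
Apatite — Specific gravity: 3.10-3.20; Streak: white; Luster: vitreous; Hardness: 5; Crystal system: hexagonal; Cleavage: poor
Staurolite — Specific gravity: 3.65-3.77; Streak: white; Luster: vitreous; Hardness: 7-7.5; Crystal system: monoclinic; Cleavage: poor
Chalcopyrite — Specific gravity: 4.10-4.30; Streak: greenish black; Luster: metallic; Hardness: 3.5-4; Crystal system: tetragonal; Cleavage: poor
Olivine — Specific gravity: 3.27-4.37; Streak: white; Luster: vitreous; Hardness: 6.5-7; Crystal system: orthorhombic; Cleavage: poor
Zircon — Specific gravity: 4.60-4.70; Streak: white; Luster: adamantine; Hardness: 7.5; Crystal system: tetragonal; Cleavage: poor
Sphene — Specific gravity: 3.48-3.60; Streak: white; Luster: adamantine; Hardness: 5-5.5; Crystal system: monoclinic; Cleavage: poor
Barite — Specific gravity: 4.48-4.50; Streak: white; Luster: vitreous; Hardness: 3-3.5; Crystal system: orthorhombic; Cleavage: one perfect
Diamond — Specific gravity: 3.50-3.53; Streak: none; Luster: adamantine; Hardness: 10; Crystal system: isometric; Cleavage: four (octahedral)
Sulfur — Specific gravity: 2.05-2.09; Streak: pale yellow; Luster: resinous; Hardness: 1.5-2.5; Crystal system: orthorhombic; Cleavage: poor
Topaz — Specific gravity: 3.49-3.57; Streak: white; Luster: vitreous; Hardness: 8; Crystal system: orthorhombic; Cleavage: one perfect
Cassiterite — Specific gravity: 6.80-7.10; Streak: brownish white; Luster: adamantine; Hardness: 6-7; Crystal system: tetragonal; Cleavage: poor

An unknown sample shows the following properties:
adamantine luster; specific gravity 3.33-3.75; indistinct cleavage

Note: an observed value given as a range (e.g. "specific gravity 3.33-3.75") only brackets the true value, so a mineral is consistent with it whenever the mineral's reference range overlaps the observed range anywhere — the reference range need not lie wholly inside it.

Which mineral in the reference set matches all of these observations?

Adamantine luster: only Goethite, Rutile, Zircon, Sphene, Diamond, Cassiterite remain.
Specific gravity 3.33-3.75 excludes Rutile, Zircon, Cassiterite.
Indistinct cleavage: only Sphene remains.
Only Sphene satisfies all observations.

Sphene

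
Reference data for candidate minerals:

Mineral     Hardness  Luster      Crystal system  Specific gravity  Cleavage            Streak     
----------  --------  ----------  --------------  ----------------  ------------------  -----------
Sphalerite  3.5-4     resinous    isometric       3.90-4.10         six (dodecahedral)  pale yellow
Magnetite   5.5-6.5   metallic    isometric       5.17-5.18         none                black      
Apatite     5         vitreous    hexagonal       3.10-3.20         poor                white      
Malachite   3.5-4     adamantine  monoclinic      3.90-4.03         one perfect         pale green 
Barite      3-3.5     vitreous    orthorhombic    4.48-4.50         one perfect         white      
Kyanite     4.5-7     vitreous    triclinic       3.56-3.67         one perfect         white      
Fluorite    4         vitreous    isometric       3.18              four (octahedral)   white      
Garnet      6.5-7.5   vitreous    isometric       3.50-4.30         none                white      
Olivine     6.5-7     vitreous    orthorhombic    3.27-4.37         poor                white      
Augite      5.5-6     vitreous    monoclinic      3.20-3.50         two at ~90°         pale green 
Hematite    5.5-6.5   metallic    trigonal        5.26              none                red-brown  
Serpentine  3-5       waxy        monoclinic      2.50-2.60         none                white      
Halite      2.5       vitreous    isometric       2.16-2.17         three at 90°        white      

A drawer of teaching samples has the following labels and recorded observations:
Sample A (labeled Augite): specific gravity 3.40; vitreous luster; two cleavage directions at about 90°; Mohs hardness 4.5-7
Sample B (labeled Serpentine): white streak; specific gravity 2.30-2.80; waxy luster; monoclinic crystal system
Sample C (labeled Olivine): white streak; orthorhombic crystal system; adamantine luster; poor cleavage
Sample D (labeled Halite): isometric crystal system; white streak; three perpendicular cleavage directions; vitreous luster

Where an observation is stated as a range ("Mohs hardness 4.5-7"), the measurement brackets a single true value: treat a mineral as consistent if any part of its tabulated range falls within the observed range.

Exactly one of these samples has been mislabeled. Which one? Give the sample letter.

C

Sample A: nothing contradicts Augite.
Sample B: nothing contradicts Serpentine.
Sample C: adamantine luster is outside the reference for Olivine (vitreous luster) — mislabeled.
Sample D: nothing contradicts Halite.
The mislabeled specimen is C.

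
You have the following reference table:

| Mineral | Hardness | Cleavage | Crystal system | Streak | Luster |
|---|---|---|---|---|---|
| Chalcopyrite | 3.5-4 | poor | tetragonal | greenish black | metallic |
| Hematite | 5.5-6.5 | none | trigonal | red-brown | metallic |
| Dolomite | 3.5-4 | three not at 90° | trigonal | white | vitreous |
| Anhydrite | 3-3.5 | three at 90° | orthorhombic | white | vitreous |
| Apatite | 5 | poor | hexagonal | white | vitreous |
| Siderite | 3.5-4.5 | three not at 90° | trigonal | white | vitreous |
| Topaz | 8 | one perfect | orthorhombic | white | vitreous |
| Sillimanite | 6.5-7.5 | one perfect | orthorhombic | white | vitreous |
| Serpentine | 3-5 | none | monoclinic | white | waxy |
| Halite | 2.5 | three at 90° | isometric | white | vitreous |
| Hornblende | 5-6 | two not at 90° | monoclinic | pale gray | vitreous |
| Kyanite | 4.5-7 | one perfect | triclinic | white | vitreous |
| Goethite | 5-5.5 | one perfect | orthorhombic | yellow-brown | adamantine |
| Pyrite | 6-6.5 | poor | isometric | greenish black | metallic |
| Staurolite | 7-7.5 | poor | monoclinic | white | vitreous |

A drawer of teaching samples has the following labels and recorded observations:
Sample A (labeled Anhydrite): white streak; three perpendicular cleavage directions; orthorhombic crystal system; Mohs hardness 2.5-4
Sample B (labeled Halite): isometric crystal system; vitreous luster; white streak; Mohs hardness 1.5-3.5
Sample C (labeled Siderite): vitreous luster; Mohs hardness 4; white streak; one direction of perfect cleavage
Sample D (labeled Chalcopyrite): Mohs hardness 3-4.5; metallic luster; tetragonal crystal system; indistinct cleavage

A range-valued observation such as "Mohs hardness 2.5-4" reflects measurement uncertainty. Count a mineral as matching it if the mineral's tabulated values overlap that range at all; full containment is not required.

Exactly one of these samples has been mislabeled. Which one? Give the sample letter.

Sample A: all recorded properties match Anhydrite.
Sample B: all recorded properties match Halite.
Sample C: one direction of perfect cleavage is outside the reference for Siderite (cleavage three not at 90°) — mislabeled.
Sample D: all recorded properties match Chalcopyrite.
Only sample C is inconsistent with its label.

C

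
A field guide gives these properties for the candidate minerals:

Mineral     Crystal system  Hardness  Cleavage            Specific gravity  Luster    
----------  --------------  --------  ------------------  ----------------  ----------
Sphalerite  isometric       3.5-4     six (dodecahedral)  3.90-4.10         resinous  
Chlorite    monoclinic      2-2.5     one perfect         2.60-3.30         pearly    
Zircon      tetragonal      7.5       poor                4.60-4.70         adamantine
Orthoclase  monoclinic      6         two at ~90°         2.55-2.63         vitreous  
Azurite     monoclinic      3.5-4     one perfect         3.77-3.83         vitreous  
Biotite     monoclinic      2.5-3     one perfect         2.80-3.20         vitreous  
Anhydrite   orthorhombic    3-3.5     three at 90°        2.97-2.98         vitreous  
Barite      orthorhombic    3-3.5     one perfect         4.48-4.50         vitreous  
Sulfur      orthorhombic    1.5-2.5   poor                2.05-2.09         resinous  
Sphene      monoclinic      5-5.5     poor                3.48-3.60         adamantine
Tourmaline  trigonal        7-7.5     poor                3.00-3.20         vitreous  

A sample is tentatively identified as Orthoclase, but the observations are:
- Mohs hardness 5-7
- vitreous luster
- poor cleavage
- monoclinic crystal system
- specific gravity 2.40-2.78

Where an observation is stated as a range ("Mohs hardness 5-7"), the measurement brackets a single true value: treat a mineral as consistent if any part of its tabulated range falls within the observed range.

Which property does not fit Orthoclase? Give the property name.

cleavage

Mohs hardness 5-7: Orthoclase has hardness 6 — agrees.
Vitreous luster: Orthoclase has vitreous luster — agrees.
Poor cleavage: Orthoclase has cleavage two at ~90° — does not match.
Monoclinic crystal system: Orthoclase has monoclinic system — agrees.
Specific gravity 2.40-2.78: Orthoclase has SG 2.55-2.63 — agrees.
Everything matches except the cleavage.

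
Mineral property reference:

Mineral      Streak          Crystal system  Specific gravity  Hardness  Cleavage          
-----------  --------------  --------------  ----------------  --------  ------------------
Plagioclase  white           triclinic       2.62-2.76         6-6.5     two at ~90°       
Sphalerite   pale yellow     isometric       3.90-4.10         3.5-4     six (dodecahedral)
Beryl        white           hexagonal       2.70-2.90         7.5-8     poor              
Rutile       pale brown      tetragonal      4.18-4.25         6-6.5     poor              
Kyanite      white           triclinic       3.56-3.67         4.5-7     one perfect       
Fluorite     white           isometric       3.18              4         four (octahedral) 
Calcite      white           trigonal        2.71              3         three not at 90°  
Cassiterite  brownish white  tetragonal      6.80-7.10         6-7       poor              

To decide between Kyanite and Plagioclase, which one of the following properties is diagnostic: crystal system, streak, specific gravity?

Crystal system: both triclinic — same for both.
Streak: both white — same for both.
Specific gravity: Kyanite 3.56-3.67, Plagioclase 2.62-2.76 — different.
Only specific gravity differs between Kyanite and Plagioclase among the listed tests.

specific gravity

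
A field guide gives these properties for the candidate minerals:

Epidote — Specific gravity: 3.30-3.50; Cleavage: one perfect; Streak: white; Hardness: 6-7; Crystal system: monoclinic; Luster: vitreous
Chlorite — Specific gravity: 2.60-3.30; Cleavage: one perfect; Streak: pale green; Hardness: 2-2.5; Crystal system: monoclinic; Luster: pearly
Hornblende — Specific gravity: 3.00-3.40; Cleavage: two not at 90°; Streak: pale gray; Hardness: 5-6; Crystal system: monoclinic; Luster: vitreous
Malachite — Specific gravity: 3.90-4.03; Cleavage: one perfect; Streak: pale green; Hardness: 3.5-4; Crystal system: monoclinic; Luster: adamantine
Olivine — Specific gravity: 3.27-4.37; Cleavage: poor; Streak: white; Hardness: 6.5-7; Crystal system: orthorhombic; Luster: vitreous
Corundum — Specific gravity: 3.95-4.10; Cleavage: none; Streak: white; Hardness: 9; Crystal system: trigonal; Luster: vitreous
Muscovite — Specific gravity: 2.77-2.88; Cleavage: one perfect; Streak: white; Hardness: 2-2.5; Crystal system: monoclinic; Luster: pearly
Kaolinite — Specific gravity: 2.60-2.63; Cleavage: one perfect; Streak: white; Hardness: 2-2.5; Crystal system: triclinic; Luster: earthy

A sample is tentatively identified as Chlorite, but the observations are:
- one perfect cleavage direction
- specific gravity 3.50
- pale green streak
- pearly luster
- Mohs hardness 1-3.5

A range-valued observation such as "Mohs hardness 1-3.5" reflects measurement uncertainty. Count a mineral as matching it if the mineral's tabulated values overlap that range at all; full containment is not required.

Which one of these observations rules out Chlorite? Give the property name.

specific gravity

One perfect cleavage direction: Chlorite has cleavage one perfect — agrees.
Specific gravity 3.50: Chlorite has SG 2.60-3.30 — inconsistent.
Pale green streak: Chlorite has pale green streak — agrees.
Pearly luster: Chlorite has pearly luster — agrees.
Mohs hardness 1-3.5: Chlorite has hardness 2-2.5 — agrees.
The specific gravity is the one property that does not fit.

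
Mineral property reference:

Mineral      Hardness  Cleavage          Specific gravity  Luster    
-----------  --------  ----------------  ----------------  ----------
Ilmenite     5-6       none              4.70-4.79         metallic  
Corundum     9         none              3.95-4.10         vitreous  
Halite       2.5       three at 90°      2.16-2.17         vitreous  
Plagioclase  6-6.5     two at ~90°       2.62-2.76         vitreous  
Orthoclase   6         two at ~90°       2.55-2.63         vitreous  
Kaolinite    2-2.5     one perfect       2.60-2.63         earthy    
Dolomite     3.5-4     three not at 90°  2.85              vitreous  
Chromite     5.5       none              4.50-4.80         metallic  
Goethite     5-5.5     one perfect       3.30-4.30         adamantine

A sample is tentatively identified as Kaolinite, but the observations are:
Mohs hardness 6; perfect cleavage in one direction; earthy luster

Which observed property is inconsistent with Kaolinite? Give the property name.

Mohs hardness 6: Kaolinite has hardness 2-2.5 — does not match.
Perfect cleavage in one direction: Kaolinite has cleavage one perfect — agrees.
Earthy luster: Kaolinite has earthy luster — agrees.
The hardness is the one property that does not fit.

hardness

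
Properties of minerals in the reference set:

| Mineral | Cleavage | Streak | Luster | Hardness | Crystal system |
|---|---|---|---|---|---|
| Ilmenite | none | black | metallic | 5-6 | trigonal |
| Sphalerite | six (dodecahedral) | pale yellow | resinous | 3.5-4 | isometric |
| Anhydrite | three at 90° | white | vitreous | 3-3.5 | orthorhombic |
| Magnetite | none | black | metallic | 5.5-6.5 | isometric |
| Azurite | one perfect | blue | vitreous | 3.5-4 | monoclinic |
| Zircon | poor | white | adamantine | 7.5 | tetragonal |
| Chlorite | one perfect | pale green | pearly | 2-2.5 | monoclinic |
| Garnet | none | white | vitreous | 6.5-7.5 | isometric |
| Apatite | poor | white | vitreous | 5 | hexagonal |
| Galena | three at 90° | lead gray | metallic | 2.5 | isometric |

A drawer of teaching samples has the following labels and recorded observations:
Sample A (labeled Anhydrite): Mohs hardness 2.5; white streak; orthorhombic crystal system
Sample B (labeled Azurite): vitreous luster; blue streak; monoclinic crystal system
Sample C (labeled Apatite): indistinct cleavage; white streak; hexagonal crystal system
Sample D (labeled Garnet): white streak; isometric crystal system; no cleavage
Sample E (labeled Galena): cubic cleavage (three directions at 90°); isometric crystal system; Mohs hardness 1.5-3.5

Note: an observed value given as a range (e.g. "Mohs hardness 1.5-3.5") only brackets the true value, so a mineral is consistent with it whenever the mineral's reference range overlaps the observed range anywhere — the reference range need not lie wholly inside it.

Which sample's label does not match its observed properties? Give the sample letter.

A

Sample A: Mohs hardness 2.5 is outside the reference for Anhydrite (hardness 3-3.5) — mislabeled.
Sample B: every observation is compatible with the reference values for Azurite.
Sample C: every observation is compatible with the reference values for Apatite.
Sample D: every observation is compatible with the reference values for Garnet.
Sample E: every observation is compatible with the reference values for Galena.
Sample A is the mislabeled one.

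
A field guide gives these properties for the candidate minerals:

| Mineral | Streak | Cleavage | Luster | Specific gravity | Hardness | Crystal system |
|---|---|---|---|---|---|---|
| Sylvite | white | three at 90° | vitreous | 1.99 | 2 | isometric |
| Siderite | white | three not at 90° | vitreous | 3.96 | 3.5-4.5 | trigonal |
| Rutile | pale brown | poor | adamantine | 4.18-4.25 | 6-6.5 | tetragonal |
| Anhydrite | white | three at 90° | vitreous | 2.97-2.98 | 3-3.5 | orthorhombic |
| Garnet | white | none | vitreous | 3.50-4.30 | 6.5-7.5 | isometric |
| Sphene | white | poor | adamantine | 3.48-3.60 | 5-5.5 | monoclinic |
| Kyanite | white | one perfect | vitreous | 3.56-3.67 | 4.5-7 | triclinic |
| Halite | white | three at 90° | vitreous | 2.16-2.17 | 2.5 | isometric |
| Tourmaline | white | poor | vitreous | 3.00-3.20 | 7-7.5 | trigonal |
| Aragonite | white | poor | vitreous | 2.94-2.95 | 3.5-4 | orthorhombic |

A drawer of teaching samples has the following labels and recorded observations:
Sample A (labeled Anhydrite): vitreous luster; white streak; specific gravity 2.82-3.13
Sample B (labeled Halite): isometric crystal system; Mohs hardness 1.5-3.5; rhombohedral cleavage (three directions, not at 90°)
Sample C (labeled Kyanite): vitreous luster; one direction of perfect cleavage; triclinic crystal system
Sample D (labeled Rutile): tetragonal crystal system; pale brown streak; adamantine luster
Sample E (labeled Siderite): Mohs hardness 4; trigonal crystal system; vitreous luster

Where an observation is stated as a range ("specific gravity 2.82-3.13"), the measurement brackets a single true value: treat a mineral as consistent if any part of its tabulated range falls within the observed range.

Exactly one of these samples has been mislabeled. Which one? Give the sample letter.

Sample A: nothing contradicts Anhydrite.
Sample B: rhombohedral cleavage (three directions, not at 90°) is outside the reference for Halite (cleavage three at 90°) — mislabeled.
Sample C: nothing contradicts Kyanite.
Sample D: nothing contradicts Rutile.
Sample E: nothing contradicts Siderite.
The mislabeled specimen is B.

B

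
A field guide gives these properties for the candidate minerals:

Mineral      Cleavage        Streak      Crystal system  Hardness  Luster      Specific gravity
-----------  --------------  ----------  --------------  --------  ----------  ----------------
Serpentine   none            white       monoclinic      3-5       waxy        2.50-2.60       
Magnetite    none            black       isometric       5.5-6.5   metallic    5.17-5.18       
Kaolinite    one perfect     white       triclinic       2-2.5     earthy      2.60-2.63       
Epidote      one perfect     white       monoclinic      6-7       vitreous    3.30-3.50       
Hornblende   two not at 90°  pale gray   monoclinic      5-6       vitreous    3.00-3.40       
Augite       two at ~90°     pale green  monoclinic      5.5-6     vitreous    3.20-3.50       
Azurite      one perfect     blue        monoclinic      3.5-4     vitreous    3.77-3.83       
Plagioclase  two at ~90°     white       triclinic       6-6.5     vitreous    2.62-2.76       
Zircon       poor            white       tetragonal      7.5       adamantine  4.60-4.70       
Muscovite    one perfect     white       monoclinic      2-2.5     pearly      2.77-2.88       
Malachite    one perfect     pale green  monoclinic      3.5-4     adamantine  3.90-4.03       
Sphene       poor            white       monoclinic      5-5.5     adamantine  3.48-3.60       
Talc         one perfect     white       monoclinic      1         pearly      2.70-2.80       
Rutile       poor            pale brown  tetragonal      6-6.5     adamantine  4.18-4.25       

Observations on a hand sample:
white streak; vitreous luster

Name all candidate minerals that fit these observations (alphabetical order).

White streak eliminates Magnetite, Hornblende, Augite, Azurite, Malachite, Rutile.
Vitreous luster — only Epidote, Plagioclase remain.
The minerals that satisfy all observations are Epidote, Plagioclase.

Epidote, Plagioclase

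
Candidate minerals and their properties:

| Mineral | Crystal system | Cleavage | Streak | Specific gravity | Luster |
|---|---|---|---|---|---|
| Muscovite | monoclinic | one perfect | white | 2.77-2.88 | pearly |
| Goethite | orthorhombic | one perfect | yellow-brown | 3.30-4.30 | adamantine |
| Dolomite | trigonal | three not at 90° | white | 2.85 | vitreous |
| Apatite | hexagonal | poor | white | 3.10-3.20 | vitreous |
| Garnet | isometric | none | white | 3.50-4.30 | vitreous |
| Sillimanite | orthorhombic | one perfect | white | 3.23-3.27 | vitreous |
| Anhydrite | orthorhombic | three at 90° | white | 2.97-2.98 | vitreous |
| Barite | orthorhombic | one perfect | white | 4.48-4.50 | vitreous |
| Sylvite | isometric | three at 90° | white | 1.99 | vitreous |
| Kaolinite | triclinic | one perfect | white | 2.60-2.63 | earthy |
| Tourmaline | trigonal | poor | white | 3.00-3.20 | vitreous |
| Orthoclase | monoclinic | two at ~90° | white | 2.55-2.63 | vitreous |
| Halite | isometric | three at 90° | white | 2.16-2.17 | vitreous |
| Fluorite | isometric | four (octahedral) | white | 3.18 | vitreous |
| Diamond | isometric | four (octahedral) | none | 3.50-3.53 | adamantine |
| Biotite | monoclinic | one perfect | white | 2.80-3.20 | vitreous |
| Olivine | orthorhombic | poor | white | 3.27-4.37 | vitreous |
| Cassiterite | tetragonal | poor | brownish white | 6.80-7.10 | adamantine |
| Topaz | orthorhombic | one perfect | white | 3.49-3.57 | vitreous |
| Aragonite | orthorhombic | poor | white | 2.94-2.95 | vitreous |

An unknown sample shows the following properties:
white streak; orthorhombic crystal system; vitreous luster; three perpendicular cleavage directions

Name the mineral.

White streak eliminates Goethite, Diamond, Cassiterite.
Orthorhombic crystal system: Sillimanite, Anhydrite, Barite, Olivine, Topaz, Aragonite remain.
Vitreous luster: consistent with all remaining minerals.
Three perpendicular cleavage directions: only Anhydrite remains.
Only Anhydrite satisfies all observations.

Anhydrite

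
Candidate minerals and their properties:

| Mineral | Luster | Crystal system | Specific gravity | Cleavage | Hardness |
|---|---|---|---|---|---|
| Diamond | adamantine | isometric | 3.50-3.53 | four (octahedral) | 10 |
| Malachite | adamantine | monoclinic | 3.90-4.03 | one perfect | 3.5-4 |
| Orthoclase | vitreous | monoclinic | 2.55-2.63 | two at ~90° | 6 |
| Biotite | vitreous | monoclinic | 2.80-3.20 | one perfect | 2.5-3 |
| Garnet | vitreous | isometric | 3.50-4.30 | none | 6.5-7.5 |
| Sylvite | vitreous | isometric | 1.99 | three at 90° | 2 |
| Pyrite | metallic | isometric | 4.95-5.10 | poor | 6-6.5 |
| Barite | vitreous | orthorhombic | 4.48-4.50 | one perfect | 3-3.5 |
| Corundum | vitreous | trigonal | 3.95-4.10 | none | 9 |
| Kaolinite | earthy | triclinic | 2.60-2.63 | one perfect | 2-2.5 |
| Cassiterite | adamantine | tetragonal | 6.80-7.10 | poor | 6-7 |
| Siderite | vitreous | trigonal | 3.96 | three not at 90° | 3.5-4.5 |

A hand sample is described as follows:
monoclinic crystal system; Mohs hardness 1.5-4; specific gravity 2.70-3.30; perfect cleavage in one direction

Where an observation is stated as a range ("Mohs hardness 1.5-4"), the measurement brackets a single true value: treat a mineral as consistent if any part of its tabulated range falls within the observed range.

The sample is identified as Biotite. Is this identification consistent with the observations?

Yes

Monoclinic crystal system — is consistent with Biotite (monoclinic system).
Mohs hardness 1.5-4 — is consistent with Biotite (hardness 2.5-3).
Specific gravity 2.70-3.30 — is consistent with Biotite (SG 2.80-3.20).
Perfect cleavage in one direction — is consistent with Biotite (cleavage one perfect).
Nothing contradicts Biotite.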